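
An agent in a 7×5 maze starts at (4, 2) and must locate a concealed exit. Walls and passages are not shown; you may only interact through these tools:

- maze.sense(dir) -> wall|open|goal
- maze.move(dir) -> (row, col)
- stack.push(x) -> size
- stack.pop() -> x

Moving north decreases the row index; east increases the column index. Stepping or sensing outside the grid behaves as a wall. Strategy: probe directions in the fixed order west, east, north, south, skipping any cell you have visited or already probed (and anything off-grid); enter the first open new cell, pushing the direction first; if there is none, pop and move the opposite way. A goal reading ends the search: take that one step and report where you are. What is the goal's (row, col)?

·→ maze.sense(dir→west)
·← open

·→ stack.push(x→west)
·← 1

·→ maze.move(dir→west)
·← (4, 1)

·→ maze.sense(dir→west)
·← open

·→ stack.push(x→west)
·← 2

·→ maze.move(dir→west)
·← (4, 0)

·→ maze.sense(dir→north)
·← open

·→ stack.push(x→north)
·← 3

·→ maze.move(dir→north)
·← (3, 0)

·→ maze.sense(dir→east)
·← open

·→ stack.push(x→east)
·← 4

·→ maze.move(dir→east)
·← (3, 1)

·→ maze.sense(dir→east)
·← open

·→ stack.push(x→east)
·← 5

·→ maze.move(dir→east)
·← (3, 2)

·→ maze.sense(dir→east)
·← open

·→ stack.push(x→east)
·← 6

·→ maze.move(dir→east)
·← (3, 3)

·→ maze.sense(dir→east)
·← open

·→ stack.push(x→east)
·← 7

·→ maze.move(dir→east)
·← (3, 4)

·→ maze.sense(dir→north)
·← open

·→ stack.push(x→north)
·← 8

·→ maze.move(dir→north)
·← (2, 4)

·→ maze.sense(dir→west)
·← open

·→ stack.push(x→west)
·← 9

·→ maze.move(dir→west)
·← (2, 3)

·→ maze.sense(dir→west)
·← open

·→ stack.push(x→west)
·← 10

·→ maze.move(dir→west)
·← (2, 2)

·→ maze.sense(dir→west)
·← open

·→ stack.push(x→west)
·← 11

·→ maze.move(dir→west)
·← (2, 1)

·→ maze.sense(dir→west)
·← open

·→ stack.push(x→west)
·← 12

·→ maze.move(dir→west)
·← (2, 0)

·→ maze.sense(dir→north)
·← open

·→ stack.push(x→north)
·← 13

·→ maze.move(dir→north)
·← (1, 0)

·→ maze.sense(dir→east)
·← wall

·→ maze.sense(dir→north)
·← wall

·→ stack.pop()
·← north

·→ maze.move(dir→south)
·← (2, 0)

·→ stack.pop()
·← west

·→ maze.move(dir→east)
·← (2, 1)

·→ stack.pop()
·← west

·→ maze.move(dir→east)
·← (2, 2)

·→ maze.sense(dir→north)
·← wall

·→ stack.pop()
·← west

·→ maze.move(dir→east)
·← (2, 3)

·→ maze.sense(dir→north)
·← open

·→ stack.push(x→north)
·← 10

·→ maze.move(dir→north)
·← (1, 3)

·→ maze.sense(dir→east)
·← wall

·→ maze.sense(dir→north)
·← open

·→ stack.push(x→north)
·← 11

·→ maze.move(dir→north)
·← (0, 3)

·→ maze.sense(dir→west)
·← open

·→ stack.push(x→west)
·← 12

·→ maze.move(dir→west)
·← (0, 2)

·→ maze.sense(dir→west)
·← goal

·→ maze.move(dir→west)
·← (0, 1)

Answer: (0, 1)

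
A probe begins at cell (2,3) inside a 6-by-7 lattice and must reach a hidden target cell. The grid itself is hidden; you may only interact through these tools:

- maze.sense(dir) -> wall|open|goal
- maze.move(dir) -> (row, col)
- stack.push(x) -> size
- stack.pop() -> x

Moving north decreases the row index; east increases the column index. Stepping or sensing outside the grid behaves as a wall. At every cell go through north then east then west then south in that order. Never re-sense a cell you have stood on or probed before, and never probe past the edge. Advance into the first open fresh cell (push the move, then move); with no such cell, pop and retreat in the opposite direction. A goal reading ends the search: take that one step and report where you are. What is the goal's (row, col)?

Do: sense[north]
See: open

Do: push[north]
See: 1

Do: move[north]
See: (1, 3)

Do: sense[north]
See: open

Do: push[north]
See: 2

Do: move[north]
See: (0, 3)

Do: sense[east]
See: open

Do: push[east]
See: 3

Do: move[east]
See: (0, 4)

Do: sense[east]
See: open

Do: push[east]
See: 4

Do: move[east]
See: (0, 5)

Do: sense[east]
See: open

Do: push[east]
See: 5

Do: move[east]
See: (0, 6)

Do: sense[south]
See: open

Do: push[south]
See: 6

Do: move[south]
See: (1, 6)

Do: sense[west]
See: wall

Do: sense[south]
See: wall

Do: pop[]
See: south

Do: move[north]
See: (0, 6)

Do: pop[]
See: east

Do: move[west]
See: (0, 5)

Do: pop[]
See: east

Do: move[west]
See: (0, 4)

Do: sense[south]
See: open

Do: push[south]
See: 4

Do: move[south]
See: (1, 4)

Do: sense[south]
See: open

Do: push[south]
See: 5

Do: move[south]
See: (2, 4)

Do: sense[east]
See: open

Do: push[east]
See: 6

Do: move[east]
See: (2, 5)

Do: sense[south]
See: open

Do: push[south]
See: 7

Do: move[south]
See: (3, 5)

Do: sense[east]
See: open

Do: push[east]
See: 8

Do: move[east]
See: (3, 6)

Do: sense[south]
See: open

Do: push[south]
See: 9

Do: move[south]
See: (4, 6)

Do: sense[west]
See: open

Do: push[west]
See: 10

Do: move[west]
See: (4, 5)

Do: sense[west]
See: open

Do: push[west]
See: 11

Do: move[west]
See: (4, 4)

Do: sense[north]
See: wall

Do: sense[west]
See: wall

Do: sense[south]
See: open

Do: push[south]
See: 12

Do: move[south]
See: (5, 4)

Do: sense[east]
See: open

Do: push[east]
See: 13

Do: move[east]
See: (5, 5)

Do: sense[east]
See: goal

Do: move[east]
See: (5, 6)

Answer: (5, 6)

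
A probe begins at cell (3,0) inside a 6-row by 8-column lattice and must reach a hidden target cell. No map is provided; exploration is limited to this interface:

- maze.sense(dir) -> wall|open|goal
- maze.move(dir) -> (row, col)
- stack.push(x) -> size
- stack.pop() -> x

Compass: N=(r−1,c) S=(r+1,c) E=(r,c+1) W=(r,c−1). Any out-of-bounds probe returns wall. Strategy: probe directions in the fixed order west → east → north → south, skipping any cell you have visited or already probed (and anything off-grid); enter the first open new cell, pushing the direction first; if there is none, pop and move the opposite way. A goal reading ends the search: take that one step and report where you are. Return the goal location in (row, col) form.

% sense(dir→east) => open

% push(x→east) => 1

% move(dir→east) => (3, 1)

% sense(dir→east) => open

% push(x→east) => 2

% move(dir→east) => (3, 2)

% sense(dir→east) => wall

% sense(dir→north) => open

% push(x→north) => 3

% move(dir→north) => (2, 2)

% sense(dir→west) => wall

% sense(dir→east) => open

% push(x→east) => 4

% move(dir→east) => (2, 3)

% sense(dir→east) => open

% push(x→east) => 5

% move(dir→east) => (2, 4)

% sense(dir→east) => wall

% sense(dir→north) => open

% push(x→north) => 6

% move(dir→north) => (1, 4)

% sense(dir→west) => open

% push(x→west) => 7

% move(dir→west) => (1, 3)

% sense(dir→west) => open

% push(x→west) => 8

% move(dir→west) => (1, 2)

% sense(dir→west) => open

% push(x→west) => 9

% move(dir→west) => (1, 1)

% sense(dir→west) => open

% push(x→west) => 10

% move(dir→west) => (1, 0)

% sense(dir→north) => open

% push(x→north) => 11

% move(dir→north) => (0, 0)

% sense(dir→east) => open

% push(x→east) => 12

% move(dir→east) => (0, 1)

% sense(dir→east) => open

% push(x→east) => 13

% move(dir→east) => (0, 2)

% sense(dir→east) => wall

% pop() => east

% move(dir→west) => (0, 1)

% pop() => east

% move(dir→west) => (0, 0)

% pop() => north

% move(dir→south) => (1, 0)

% sense(dir→south) => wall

% pop() => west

% move(dir→east) => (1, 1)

% pop() => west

% move(dir→east) => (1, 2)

% pop() => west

% move(dir→east) => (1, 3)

% pop() => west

% move(dir→east) => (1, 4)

% sense(dir→east) => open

% push(x→east) => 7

% move(dir→east) => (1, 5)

% sense(dir→east) => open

% push(x→east) => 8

% move(dir→east) => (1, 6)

% sense(dir→east) => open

% push(x→east) => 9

% move(dir→east) => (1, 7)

% sense(dir→north) => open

% push(x→north) => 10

% move(dir→north) => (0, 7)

% sense(dir→west) => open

% push(x→west) => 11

% move(dir→west) => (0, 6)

% sense(dir→west) => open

% push(x→west) => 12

% move(dir→west) => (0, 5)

% sense(dir→west) => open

% push(x→west) => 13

% move(dir→west) => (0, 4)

% pop() => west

% move(dir→east) => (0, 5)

% pop() => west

% move(dir→east) => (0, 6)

% pop() => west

% move(dir→east) => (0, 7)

% pop() => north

% move(dir→south) => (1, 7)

% sense(dir→south) => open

% push(x→south) => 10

% move(dir→south) => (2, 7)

% sense(dir→west) => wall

% sense(dir→south) => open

% push(x→south) => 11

% move(dir→south) => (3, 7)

% sense(dir→west) => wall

% sense(dir→south) => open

% push(x→south) => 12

% move(dir→south) => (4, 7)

% sense(dir→west) => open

% push(x→west) => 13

% move(dir→west) => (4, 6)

% sense(dir→west) => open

% push(x→west) => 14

% move(dir→west) => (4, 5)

% sense(dir→west) => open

% push(x→west) => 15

% move(dir→west) => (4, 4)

% sense(dir→west) => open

% push(x→west) => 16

% move(dir→west) => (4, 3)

% sense(dir→west) => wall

% sense(dir→south) => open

% push(x→south) => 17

% move(dir→south) => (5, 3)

% sense(dir→west) => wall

% sense(dir→east) => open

% push(x→east) => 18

% move(dir→east) => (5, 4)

% sense(dir→east) => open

% push(x→east) => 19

% move(dir→east) => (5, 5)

% sense(dir→east) => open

% push(x→east) => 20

% move(dir→east) => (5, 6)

% sense(dir→east) => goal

% move(dir→east) => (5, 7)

Answer: (5, 7)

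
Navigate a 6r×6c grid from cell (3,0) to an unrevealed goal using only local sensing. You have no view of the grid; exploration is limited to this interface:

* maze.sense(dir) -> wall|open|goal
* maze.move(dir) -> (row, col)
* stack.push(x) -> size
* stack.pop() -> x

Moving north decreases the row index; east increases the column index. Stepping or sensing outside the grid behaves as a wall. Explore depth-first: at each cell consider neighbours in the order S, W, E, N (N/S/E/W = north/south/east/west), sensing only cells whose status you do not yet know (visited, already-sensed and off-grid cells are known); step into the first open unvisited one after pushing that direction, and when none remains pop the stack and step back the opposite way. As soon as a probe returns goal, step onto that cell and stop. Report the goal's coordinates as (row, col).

I try maze.sense on dir: south, giving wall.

I call maze.sense on dir: east, giving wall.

Calling maze.sense on dir: north, — result: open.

Next I call stack.push on x: north, : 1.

Calling maze.move on dir: north, and observe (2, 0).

I try maze.sense on dir: east, giving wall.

Calling maze.sense on dir: north, yielding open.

I try stack.push on x: north, yielding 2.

Invoking maze.move on dir: north, which returns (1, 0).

Then maze.sense on dir: east, — result: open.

I try stack.push on x: east, and see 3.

Now I run maze.move on dir: east, yielding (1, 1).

I try maze.sense on dir: east, giving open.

I invoke stack.push on x: east, : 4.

I run maze.move on dir: east, and get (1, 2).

I try maze.sense on dir: south, giving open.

Now I run stack.push on x: south, which returns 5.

Calling maze.move on dir: south, giving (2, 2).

Now I run maze.sense on dir: south, : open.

I try stack.push on x: south, and observe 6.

Using maze.move on dir: south, giving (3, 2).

Now I run maze.sense on dir: south, : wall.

I call maze.sense on dir: east, and see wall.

I try stack.pop(), and get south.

I run maze.move on dir: north, → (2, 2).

I call maze.sense on dir: east, which returns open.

I try stack.push on x: east, : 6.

I try maze.move on dir: east, which returns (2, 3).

Calling maze.sense on dir: east, giving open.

I run stack.push on x: east, which returns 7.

I try maze.move on dir: east, and get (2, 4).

I use maze.sense on dir: south, — result: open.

I try stack.push on x: south, → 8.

I use maze.move on dir: south, : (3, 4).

I run maze.sense on dir: south, giving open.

Invoking stack.push on x: south, giving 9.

Then maze.move on dir: south, and observe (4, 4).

Now I run maze.sense on dir: south, giving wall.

Invoking maze.sense on dir: west, giving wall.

Next I call maze.sense on dir: east, yielding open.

Using stack.push on x: east, which returns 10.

I try maze.move on dir: east, : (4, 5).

Calling maze.sense on dir: south, which returns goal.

Now I run maze.move on dir: south, and see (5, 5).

Answer: (5, 5)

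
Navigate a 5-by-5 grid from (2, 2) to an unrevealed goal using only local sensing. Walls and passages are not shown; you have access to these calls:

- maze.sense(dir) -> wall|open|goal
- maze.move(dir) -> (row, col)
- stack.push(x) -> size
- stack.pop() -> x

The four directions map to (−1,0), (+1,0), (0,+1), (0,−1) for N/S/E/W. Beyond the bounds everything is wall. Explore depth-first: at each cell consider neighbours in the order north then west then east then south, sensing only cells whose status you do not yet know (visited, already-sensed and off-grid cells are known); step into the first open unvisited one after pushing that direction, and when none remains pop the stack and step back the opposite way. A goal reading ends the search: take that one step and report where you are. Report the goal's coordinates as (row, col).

[in] maze.sense dir: north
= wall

[in] maze.sense dir: west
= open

[in] stack.push x: west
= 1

[in] maze.move dir: west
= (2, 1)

[in] maze.sense dir: north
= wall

[in] maze.sense dir: west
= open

[in] stack.push x: west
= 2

[in] maze.move dir: west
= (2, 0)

[in] maze.sense dir: north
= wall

[in] maze.sense dir: south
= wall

[in] stack.pop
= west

[in] maze.move dir: east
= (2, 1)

[in] maze.sense dir: south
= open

[in] stack.push x: south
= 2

[in] maze.move dir: south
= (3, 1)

[in] maze.sense dir: east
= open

[in] stack.push x: east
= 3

[in] maze.move dir: east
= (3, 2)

[in] maze.sense dir: east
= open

[in] stack.push x: east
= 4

[in] maze.move dir: east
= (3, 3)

[in] maze.sense dir: north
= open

[in] stack.push x: north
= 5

[in] maze.move dir: north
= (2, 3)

[in] maze.sense dir: north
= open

[in] stack.push x: north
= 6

[in] maze.move dir: north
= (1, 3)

[in] maze.sense dir: north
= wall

[in] maze.sense dir: east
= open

[in] stack.push x: east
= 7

[in] maze.move dir: east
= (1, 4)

[in] maze.sense dir: north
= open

[in] stack.push x: north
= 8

[in] maze.move dir: north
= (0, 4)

[in] stack.pop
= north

[in] maze.move dir: south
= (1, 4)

[in] maze.sense dir: south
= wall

[in] stack.pop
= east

[in] maze.move dir: west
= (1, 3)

[in] stack.pop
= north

[in] maze.move dir: south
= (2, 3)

[in] stack.pop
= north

[in] maze.move dir: south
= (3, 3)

[in] maze.sense dir: east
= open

[in] stack.push x: east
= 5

[in] maze.move dir: east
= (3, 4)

[in] maze.sense dir: south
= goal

[in] maze.move dir: south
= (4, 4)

Answer: (4, 4)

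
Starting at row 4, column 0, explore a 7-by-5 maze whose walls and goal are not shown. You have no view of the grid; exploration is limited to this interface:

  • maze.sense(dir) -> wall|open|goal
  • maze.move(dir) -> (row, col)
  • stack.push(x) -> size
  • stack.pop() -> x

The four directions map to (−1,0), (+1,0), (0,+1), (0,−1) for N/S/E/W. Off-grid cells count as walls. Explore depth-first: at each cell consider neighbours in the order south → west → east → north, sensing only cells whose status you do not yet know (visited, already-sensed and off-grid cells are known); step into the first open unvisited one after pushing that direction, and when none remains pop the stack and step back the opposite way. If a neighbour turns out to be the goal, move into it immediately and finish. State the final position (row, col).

>> maze.sense(dir='south')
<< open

>> stack.push(x='south')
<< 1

>> maze.move(dir='south')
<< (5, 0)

>> maze.sense(dir='south')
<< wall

>> maze.sense(dir='east')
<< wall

>> stack.pop()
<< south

>> maze.move(dir='north')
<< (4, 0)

>> maze.sense(dir='east')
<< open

>> stack.push(x='east')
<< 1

>> maze.move(dir='east')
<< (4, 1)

>> maze.sense(dir='east')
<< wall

>> maze.sense(dir='north')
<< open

>> stack.push(x='north')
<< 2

>> maze.move(dir='north')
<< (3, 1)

>> maze.sense(dir='west')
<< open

>> stack.push(x='west')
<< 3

>> maze.move(dir='west')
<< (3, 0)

>> maze.sense(dir='north')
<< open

>> stack.push(x='north')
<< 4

>> maze.move(dir='north')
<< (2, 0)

>> maze.sense(dir='east')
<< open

>> stack.push(x='east')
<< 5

>> maze.move(dir='east')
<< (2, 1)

>> maze.sense(dir='east')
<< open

>> stack.push(x='east')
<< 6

>> maze.move(dir='east')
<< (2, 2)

>> maze.sense(dir='south')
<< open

>> stack.push(x='south')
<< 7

>> maze.move(dir='south')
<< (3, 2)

>> maze.sense(dir='east')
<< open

>> stack.push(x='east')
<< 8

>> maze.move(dir='east')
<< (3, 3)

>> maze.sense(dir='south')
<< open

>> stack.push(x='south')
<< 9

>> maze.move(dir='south')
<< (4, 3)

>> maze.sense(dir='south')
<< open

>> stack.push(x='south')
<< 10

>> maze.move(dir='south')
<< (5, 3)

>> maze.sense(dir='south')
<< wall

>> maze.sense(dir='west')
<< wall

>> maze.sense(dir='east')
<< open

>> stack.push(x='east')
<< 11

>> maze.move(dir='east')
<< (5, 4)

>> maze.sense(dir='south')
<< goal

>> maze.move(dir='south')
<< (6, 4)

Answer: (6, 4)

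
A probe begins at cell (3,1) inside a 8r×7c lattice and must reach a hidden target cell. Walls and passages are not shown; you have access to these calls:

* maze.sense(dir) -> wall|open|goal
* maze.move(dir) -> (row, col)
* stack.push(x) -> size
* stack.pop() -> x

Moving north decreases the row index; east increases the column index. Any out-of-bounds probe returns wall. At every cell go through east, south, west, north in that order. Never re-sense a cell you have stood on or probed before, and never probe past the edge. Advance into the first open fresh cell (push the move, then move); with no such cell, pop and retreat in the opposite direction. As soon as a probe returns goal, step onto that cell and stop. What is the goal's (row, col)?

// sense(east) => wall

// sense(south) => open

// push(south) => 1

// move(south) => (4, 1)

// sense(east) => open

// push(east) => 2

// move(east) => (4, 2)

// sense(east) => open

// push(east) => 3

// move(east) => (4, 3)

// sense(east) => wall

// sense(south) => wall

// sense(north) => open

// push(north) => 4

// move(north) => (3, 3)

// sense(east) => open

// push(east) => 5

// move(east) => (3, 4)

// sense(east) => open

// push(east) => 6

// move(east) => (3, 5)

// sense(east) => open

// push(east) => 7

// move(east) => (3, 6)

// sense(south) => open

// push(south) => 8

// move(south) => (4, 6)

// sense(south) => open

// push(south) => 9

// move(south) => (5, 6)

// sense(south) => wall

// sense(west) => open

// push(west) => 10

// move(west) => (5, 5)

// sense(south) => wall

// sense(west) => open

// push(west) => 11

// move(west) => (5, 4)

// sense(south) => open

// push(south) => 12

// move(south) => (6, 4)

// sense(south) => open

// push(south) => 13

// move(south) => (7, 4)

// sense(east) => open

// push(east) => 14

// move(east) => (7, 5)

// sense(east) => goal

// move(east) => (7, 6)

Answer: (7, 6)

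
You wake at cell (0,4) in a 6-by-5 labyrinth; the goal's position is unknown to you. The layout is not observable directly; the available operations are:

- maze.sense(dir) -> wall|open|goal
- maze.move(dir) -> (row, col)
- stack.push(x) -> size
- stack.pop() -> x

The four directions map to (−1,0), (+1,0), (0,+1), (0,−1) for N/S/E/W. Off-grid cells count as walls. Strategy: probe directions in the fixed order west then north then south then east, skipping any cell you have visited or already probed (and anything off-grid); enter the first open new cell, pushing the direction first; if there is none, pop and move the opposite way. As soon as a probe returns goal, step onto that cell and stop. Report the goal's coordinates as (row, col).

>> maze.sense(dir=west)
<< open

>> stack.push(x=west)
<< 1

>> maze.move(dir=west)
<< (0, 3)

>> maze.sense(dir=west)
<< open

>> stack.push(x=west)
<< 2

>> maze.move(dir=west)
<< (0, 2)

>> maze.sense(dir=west)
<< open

>> stack.push(x=west)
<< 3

>> maze.move(dir=west)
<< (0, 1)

>> maze.sense(dir=west)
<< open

>> stack.push(x=west)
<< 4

>> maze.move(dir=west)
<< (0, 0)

>> maze.sense(dir=south)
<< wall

>> stack.pop()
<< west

>> maze.move(dir=east)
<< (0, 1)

>> maze.sense(dir=south)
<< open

>> stack.push(x=south)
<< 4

>> maze.move(dir=south)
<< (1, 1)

>> maze.sense(dir=south)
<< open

>> stack.push(x=south)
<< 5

>> maze.move(dir=south)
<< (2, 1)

>> maze.sense(dir=west)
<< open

>> stack.push(x=west)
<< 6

>> maze.move(dir=west)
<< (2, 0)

>> maze.sense(dir=south)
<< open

>> stack.push(x=south)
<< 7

>> maze.move(dir=south)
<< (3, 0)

>> maze.sense(dir=south)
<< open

>> stack.push(x=south)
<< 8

>> maze.move(dir=south)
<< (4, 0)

>> maze.sense(dir=south)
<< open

>> stack.push(x=south)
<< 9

>> maze.move(dir=south)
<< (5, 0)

>> maze.sense(dir=east)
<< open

>> stack.push(x=east)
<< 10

>> maze.move(dir=east)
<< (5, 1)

>> maze.sense(dir=north)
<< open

>> stack.push(x=north)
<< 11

>> maze.move(dir=north)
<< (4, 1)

>> maze.sense(dir=north)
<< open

>> stack.push(x=north)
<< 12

>> maze.move(dir=north)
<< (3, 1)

>> maze.sense(dir=east)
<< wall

>> stack.pop()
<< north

>> maze.move(dir=south)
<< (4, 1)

>> maze.sense(dir=east)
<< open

>> stack.push(x=east)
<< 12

>> maze.move(dir=east)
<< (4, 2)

>> maze.sense(dir=south)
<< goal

>> maze.move(dir=south)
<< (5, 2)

Answer: (5, 2)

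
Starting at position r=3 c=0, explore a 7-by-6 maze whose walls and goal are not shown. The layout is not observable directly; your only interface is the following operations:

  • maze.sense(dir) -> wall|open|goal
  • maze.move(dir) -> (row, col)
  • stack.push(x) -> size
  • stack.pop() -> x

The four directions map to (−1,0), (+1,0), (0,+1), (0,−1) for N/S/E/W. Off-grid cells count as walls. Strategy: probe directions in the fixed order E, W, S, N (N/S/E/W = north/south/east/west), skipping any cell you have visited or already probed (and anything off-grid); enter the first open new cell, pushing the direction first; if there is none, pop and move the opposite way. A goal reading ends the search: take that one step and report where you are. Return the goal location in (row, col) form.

% maze.sense dir=east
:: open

% stack.push x=east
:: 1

% maze.move dir=east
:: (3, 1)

% maze.sense dir=east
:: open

% stack.push x=east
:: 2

% maze.move dir=east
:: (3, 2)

% maze.sense dir=east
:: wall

% maze.sense dir=south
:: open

% stack.push x=south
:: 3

% maze.move dir=south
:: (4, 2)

% maze.sense dir=east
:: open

% stack.push x=east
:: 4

% maze.move dir=east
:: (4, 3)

% maze.sense dir=east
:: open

% stack.push x=east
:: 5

% maze.move dir=east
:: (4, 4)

% maze.sense dir=east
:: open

% stack.push x=east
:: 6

% maze.move dir=east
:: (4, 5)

% maze.sense dir=south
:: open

% stack.push x=south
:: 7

% maze.move dir=south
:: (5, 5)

% maze.sense dir=west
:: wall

% maze.sense dir=south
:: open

% stack.push x=south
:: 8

% maze.move dir=south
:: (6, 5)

% maze.sense dir=west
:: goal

% maze.move dir=west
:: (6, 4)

Answer: (6, 4)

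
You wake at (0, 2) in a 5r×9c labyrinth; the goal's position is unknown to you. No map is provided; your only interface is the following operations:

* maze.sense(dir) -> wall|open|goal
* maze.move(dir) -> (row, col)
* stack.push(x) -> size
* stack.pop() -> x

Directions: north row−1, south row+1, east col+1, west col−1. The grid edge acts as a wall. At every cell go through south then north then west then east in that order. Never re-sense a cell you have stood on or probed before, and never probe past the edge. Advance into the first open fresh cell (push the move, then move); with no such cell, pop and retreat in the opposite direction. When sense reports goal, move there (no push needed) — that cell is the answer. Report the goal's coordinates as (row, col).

-> maze.sense(dir='south')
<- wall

-> maze.sense(dir='west')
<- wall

-> maze.sense(dir='east')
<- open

-> stack.push(x='east')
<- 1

-> maze.move(dir='east')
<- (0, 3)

-> maze.sense(dir='south')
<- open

-> stack.push(x='south')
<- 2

-> maze.move(dir='south')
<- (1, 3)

-> maze.sense(dir='south')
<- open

-> stack.push(x='south')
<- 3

-> maze.move(dir='south')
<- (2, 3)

-> maze.sense(dir='south')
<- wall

-> maze.sense(dir='west')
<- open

-> stack.push(x='west')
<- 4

-> maze.move(dir='west')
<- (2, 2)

-> maze.sense(dir='south')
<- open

-> stack.push(x='south')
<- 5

-> maze.move(dir='south')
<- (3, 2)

-> maze.sense(dir='south')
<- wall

-> maze.sense(dir='west')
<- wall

-> stack.pop()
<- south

-> maze.move(dir='north')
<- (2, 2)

-> maze.sense(dir='west')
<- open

-> stack.push(x='west')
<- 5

-> maze.move(dir='west')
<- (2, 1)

-> maze.sense(dir='north')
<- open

-> stack.push(x='north')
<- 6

-> maze.move(dir='north')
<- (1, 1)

-> maze.sense(dir='west')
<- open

-> stack.push(x='west')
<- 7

-> maze.move(dir='west')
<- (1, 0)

-> maze.sense(dir='south')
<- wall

-> maze.sense(dir='north')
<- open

-> stack.push(x='north')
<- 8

-> maze.move(dir='north')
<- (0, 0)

-> stack.pop()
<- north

-> maze.move(dir='south')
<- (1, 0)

-> stack.pop()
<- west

-> maze.move(dir='east')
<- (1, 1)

-> stack.pop()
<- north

-> maze.move(dir='south')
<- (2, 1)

-> stack.pop()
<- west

-> maze.move(dir='east')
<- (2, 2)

-> stack.pop()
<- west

-> maze.move(dir='east')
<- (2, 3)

-> maze.sense(dir='east')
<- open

-> stack.push(x='east')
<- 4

-> maze.move(dir='east')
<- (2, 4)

-> maze.sense(dir='south')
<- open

-> stack.push(x='south')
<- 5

-> maze.move(dir='south')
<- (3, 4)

-> maze.sense(dir='south')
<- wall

-> maze.sense(dir='east')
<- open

-> stack.push(x='east')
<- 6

-> maze.move(dir='east')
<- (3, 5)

-> maze.sense(dir='south')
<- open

-> stack.push(x='south')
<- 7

-> maze.move(dir='south')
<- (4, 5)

-> maze.sense(dir='east')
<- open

-> stack.push(x='east')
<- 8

-> maze.move(dir='east')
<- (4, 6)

-> maze.sense(dir='north')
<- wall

-> maze.sense(dir='east')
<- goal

-> maze.move(dir='east')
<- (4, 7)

Answer: (4, 7)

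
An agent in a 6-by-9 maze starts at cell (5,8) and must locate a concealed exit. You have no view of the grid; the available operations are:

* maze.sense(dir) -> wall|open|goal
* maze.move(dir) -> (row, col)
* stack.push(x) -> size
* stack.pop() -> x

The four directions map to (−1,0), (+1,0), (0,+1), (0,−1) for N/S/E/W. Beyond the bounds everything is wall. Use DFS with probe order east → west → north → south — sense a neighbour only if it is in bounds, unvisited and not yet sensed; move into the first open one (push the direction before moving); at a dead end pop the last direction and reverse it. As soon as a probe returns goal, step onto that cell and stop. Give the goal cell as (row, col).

Act: sense[west]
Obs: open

Act: push[west]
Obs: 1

Act: move[west]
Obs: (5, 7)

Act: sense[west]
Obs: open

Act: push[west]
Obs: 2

Act: move[west]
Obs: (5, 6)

Act: sense[west]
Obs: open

Act: push[west]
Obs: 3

Act: move[west]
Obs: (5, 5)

Act: sense[west]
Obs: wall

Act: sense[north]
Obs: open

Act: push[north]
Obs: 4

Act: move[north]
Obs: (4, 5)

Act: sense[east]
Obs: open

Act: push[east]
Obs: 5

Act: move[east]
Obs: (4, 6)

Act: sense[east]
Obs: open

Act: push[east]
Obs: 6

Act: move[east]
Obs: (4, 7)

Act: sense[east]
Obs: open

Act: push[east]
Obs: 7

Act: move[east]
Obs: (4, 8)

Act: sense[north]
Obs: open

Act: push[north]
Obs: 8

Act: move[north]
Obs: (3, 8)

Act: sense[west]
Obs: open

Act: push[west]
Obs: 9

Act: move[west]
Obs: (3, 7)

Act: sense[west]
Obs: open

Act: push[west]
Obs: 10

Act: move[west]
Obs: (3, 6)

Act: sense[west]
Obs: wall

Act: sense[north]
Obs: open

Act: push[north]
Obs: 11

Act: move[north]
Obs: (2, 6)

Act: sense[east]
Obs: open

Act: push[east]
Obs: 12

Act: move[east]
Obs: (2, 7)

Act: sense[east]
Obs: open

Act: push[east]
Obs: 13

Act: move[east]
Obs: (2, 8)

Act: sense[north]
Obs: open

Act: push[north]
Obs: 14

Act: move[north]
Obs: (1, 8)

Act: sense[west]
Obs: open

Act: push[west]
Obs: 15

Act: move[west]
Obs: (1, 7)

Act: sense[west]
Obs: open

Act: push[west]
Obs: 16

Act: move[west]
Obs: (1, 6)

Act: sense[west]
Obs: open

Act: push[west]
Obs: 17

Act: move[west]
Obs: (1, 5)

Act: sense[west]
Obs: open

Act: push[west]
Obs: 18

Act: move[west]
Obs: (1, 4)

Act: sense[west]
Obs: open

Act: push[west]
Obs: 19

Act: move[west]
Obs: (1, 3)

Act: sense[west]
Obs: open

Act: push[west]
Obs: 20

Act: move[west]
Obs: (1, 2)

Act: sense[west]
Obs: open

Act: push[west]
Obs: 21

Act: move[west]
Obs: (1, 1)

Act: sense[west]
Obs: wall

Act: sense[north]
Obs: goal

Act: move[north]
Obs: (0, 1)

Answer: (0, 1)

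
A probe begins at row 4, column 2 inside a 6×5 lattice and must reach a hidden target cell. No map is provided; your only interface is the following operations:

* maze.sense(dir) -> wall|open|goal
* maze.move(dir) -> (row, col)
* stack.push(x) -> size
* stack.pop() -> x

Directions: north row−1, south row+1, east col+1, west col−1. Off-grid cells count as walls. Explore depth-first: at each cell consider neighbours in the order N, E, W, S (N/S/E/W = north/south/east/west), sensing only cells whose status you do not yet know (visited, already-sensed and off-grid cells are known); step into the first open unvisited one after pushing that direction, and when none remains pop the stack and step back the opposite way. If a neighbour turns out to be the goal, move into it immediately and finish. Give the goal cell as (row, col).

Calling maze.sense with north, yielding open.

Using stack.push with north, — result: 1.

Now I run maze.move with north, and get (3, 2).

Using maze.sense with north, and observe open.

Using stack.push with north, : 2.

Then maze.move with north, → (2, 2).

Calling maze.sense with north, yielding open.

Now I run stack.push with north, yielding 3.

I try maze.move with north, and see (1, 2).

I run maze.sense with north, giving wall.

I invoke maze.sense with east, and observe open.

Now I run stack.push with east, giving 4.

I use maze.move with east, and observe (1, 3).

Invoking maze.sense with north, — result: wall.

I call maze.sense with east, : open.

I call stack.push with east, and see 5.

Next I call maze.move with east, which returns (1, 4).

I try maze.sense with north, — result: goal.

Now I run maze.move with north, giving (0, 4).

Answer: (0, 4)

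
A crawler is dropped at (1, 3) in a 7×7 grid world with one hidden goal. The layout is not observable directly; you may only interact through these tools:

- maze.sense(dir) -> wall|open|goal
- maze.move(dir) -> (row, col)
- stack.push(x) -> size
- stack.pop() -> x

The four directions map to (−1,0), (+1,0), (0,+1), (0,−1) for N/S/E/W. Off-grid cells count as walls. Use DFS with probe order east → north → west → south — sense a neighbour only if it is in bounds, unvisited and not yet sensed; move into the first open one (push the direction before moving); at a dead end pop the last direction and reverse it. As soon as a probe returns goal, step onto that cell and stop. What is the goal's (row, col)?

[in] maze.sense dir→east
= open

[in] stack.push x→east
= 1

[in] maze.move dir→east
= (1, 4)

[in] maze.sense dir→east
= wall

[in] maze.sense dir→north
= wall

[in] maze.sense dir→south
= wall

[in] stack.pop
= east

[in] maze.move dir→west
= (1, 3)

[in] maze.sense dir→north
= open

[in] stack.push x→north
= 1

[in] maze.move dir→north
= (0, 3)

[in] maze.sense dir→west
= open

[in] stack.push x→west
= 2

[in] maze.move dir→west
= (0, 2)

[in] maze.sense dir→west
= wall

[in] maze.sense dir→south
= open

[in] stack.push x→south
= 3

[in] maze.move dir→south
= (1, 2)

[in] maze.sense dir→west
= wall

[in] maze.sense dir→south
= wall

[in] stack.pop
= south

[in] maze.move dir→north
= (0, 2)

[in] stack.pop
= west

[in] maze.move dir→east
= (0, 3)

[in] stack.pop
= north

[in] maze.move dir→south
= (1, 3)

[in] maze.sense dir→south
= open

[in] stack.push x→south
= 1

[in] maze.move dir→south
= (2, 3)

[in] maze.sense dir→south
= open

[in] stack.push x→south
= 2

[in] maze.move dir→south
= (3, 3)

[in] maze.sense dir→east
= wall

[in] maze.sense dir→west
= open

[in] stack.push x→west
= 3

[in] maze.move dir→west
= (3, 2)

[in] maze.sense dir→west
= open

[in] stack.push x→west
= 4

[in] maze.move dir→west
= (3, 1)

[in] maze.sense dir→north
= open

[in] stack.push x→north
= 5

[in] maze.move dir→north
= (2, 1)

[in] maze.sense dir→west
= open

[in] stack.push x→west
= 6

[in] maze.move dir→west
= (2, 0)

[in] maze.sense dir→north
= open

[in] stack.push x→north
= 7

[in] maze.move dir→north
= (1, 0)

[in] maze.sense dir→north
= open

[in] stack.push x→north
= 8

[in] maze.move dir→north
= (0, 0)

[in] stack.pop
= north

[in] maze.move dir→south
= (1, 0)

[in] stack.pop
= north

[in] maze.move dir→south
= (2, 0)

[in] maze.sense dir→south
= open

[in] stack.push x→south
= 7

[in] maze.move dir→south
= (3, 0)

[in] maze.sense dir→south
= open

[in] stack.push x→south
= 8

[in] maze.move dir→south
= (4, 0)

[in] maze.sense dir→east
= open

[in] stack.push x→east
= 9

[in] maze.move dir→east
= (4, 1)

[in] maze.sense dir→east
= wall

[in] maze.sense dir→south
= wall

[in] stack.pop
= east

[in] maze.move dir→west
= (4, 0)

[in] maze.sense dir→south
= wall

[in] stack.pop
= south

[in] maze.move dir→north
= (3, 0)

[in] stack.pop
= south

[in] maze.move dir→north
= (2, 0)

[in] stack.pop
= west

[in] maze.move dir→east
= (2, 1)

[in] stack.pop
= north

[in] maze.move dir→south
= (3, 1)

[in] stack.pop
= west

[in] maze.move dir→east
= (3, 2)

[in] stack.pop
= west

[in] maze.move dir→east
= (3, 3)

[in] maze.sense dir→south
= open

[in] stack.push x→south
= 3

[in] maze.move dir→south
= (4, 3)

[in] maze.sense dir→east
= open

[in] stack.push x→east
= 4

[in] maze.move dir→east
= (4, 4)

[in] maze.sense dir→east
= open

[in] stack.push x→east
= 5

[in] maze.move dir→east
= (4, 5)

[in] maze.sense dir→east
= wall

[in] maze.sense dir→north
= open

[in] stack.push x→north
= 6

[in] maze.move dir→north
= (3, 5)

[in] maze.sense dir→east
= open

[in] stack.push x→east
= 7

[in] maze.move dir→east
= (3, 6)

[in] maze.sense dir→north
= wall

[in] stack.pop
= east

[in] maze.move dir→west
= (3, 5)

[in] maze.sense dir→north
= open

[in] stack.push x→north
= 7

[in] maze.move dir→north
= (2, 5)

[in] stack.pop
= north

[in] maze.move dir→south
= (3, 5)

[in] stack.pop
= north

[in] maze.move dir→south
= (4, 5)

[in] maze.sense dir→south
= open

[in] stack.push x→south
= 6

[in] maze.move dir→south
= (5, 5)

[in] maze.sense dir→east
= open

[in] stack.push x→east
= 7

[in] maze.move dir→east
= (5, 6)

[in] maze.sense dir→south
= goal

[in] maze.move dir→south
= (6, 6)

Answer: (6, 6)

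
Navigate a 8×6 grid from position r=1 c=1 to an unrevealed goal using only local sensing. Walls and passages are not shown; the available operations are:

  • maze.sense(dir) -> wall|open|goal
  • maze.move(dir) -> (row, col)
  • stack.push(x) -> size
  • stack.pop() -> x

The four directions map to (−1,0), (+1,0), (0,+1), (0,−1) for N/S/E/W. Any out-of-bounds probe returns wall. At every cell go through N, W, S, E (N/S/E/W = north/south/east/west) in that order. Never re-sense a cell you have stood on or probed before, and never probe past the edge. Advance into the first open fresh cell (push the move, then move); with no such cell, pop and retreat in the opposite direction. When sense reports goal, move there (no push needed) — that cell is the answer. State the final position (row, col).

>> maze.sense(dir='north')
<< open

>> stack.push(x='north')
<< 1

>> maze.move(dir='north')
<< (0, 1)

>> maze.sense(dir='west')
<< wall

>> maze.sense(dir='east')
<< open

>> stack.push(x='east')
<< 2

>> maze.move(dir='east')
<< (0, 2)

>> maze.sense(dir='south')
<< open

>> stack.push(x='south')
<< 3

>> maze.move(dir='south')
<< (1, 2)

>> maze.sense(dir='south')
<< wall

>> maze.sense(dir='east')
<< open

>> stack.push(x='east')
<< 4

>> maze.move(dir='east')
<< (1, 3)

>> maze.sense(dir='north')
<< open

>> stack.push(x='north')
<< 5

>> maze.move(dir='north')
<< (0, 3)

>> maze.sense(dir='east')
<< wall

>> stack.pop()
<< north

>> maze.move(dir='south')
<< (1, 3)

>> maze.sense(dir='south')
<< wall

>> maze.sense(dir='east')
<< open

>> stack.push(x='east')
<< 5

>> maze.move(dir='east')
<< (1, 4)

>> maze.sense(dir='south')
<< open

>> stack.push(x='south')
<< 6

>> maze.move(dir='south')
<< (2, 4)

>> maze.sense(dir='south')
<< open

>> stack.push(x='south')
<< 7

>> maze.move(dir='south')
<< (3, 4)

>> maze.sense(dir='west')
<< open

>> stack.push(x='west')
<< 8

>> maze.move(dir='west')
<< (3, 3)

>> maze.sense(dir='west')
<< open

>> stack.push(x='west')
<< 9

>> maze.move(dir='west')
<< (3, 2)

>> maze.sense(dir='west')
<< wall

>> maze.sense(dir='south')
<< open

>> stack.push(x='south')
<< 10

>> maze.move(dir='south')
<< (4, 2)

>> maze.sense(dir='west')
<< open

>> stack.push(x='west')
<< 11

>> maze.move(dir='west')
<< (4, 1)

>> maze.sense(dir='west')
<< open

>> stack.push(x='west')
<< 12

>> maze.move(dir='west')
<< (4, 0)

>> maze.sense(dir='north')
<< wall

>> maze.sense(dir='south')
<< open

>> stack.push(x='south')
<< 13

>> maze.move(dir='south')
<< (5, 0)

>> maze.sense(dir='south')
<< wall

>> maze.sense(dir='east')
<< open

>> stack.push(x='east')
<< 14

>> maze.move(dir='east')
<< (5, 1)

>> maze.sense(dir='south')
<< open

>> stack.push(x='south')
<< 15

>> maze.move(dir='south')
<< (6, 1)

>> maze.sense(dir='south')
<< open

>> stack.push(x='south')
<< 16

>> maze.move(dir='south')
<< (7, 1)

>> maze.sense(dir='west')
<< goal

>> maze.move(dir='west')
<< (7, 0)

Answer: (7, 0)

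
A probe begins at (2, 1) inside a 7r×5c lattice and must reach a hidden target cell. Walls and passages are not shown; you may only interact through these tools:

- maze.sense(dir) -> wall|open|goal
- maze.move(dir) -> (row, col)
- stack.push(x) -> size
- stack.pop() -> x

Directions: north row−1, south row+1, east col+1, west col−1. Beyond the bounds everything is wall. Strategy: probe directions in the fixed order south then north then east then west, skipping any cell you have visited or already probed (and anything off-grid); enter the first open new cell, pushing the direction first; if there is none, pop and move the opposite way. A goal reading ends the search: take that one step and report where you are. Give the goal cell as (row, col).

I call sense using south, and get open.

I invoke push using south, and see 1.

I use move using south, and see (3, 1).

Using sense using south, and observe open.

Then push using south, which returns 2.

I call move using south, → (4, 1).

I run sense using south, and see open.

I call push using south, and observe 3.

Invoking move using south, and observe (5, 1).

Then sense using south, and see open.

I use push using south, giving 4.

I invoke move using south, and get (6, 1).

Next I call sense using east, which returns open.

Invoking push using east, and see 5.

Using move using east, yielding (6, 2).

Invoking sense using north, which returns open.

Next I call push using north, → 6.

Next I call move using north, — result: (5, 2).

Using sense using north, → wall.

Invoking sense using east, and see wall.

Invoking pop, — result: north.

Next I call move using south, : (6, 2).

Now I run sense using east, which returns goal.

Using move using east, and get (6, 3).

Answer: (6, 3)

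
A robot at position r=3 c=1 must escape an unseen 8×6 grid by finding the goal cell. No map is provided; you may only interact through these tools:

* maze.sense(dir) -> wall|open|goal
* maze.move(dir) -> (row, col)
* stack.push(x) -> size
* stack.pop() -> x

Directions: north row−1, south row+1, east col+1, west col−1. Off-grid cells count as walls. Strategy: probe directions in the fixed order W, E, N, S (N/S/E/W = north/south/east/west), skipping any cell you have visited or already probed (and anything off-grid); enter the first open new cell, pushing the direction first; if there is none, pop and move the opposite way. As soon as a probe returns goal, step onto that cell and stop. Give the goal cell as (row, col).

-- maze.sense(dir→west) -> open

-- stack.push(x→west) -> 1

-- maze.move(dir→west) -> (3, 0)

-- maze.sense(dir→north) -> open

-- stack.push(x→north) -> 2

-- maze.move(dir→north) -> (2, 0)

-- maze.sense(dir→east) -> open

-- stack.push(x→east) -> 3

-- maze.move(dir→east) -> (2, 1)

-- maze.sense(dir→east) -> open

-- stack.push(x→east) -> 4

-- maze.move(dir→east) -> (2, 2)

-- maze.sense(dir→east) -> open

-- stack.push(x→east) -> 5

-- maze.move(dir→east) -> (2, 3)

-- maze.sense(dir→east) -> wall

-- maze.sense(dir→north) -> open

-- stack.push(x→north) -> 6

-- maze.move(dir→north) -> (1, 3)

-- maze.sense(dir→west) -> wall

-- maze.sense(dir→east) -> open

-- stack.push(x→east) -> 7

-- maze.move(dir→east) -> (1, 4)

-- maze.sense(dir→east) -> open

-- stack.push(x→east) -> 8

-- maze.move(dir→east) -> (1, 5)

-- maze.sense(dir→north) -> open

-- stack.push(x→north) -> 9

-- maze.move(dir→north) -> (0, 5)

-- maze.sense(dir→west) -> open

-- stack.push(x→west) -> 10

-- maze.move(dir→west) -> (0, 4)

-- maze.sense(dir→west) -> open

-- stack.push(x→west) -> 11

-- maze.move(dir→west) -> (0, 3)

-- maze.sense(dir→west) -> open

-- stack.push(x→west) -> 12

-- maze.move(dir→west) -> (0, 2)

-- maze.sense(dir→west) -> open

-- stack.push(x→west) -> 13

-- maze.move(dir→west) -> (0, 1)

-- maze.sense(dir→west) -> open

-- stack.push(x→west) -> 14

-- maze.move(dir→west) -> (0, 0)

-- maze.sense(dir→south) -> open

-- stack.push(x→south) -> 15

-- maze.move(dir→south) -> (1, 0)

-- maze.sense(dir→east) -> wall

-- stack.pop() -> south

-- maze.move(dir→north) -> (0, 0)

-- stack.pop() -> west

-- maze.move(dir→east) -> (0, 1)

-- stack.pop() -> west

-- maze.move(dir→east) -> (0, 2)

-- stack.pop() -> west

-- maze.move(dir→east) -> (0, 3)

-- stack.pop() -> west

-- maze.move(dir→east) -> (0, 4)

-- stack.pop() -> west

-- maze.move(dir→east) -> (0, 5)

-- stack.pop() -> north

-- maze.move(dir→south) -> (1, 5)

-- maze.sense(dir→south) -> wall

-- stack.pop() -> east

-- maze.move(dir→west) -> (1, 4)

-- stack.pop() -> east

-- maze.move(dir→west) -> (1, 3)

-- stack.pop() -> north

-- maze.move(dir→south) -> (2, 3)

-- maze.sense(dir→south) -> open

-- stack.push(x→south) -> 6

-- maze.move(dir→south) -> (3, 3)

-- maze.sense(dir→west) -> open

-- stack.push(x→west) -> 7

-- maze.move(dir→west) -> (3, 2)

-- maze.sense(dir→south) -> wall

-- stack.pop() -> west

-- maze.move(dir→east) -> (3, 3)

-- maze.sense(dir→east) -> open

-- stack.push(x→east) -> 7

-- maze.move(dir→east) -> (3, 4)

-- maze.sense(dir→east) -> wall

-- maze.sense(dir→south) -> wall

-- stack.pop() -> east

-- maze.move(dir→west) -> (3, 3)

-- maze.sense(dir→south) -> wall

-- stack.pop() -> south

-- maze.move(dir→north) -> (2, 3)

-- stack.pop() -> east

-- maze.move(dir→west) -> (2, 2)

-- stack.pop() -> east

-- maze.move(dir→west) -> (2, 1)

-- stack.pop() -> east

-- maze.move(dir→west) -> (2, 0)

-- stack.pop() -> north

-- maze.move(dir→south) -> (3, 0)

-- maze.sense(dir→south) -> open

-- stack.push(x→south) -> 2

-- maze.move(dir→south) -> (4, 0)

-- maze.sense(dir→east) -> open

-- stack.push(x→east) -> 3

-- maze.move(dir→east) -> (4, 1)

-- maze.sense(dir→south) -> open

-- stack.push(x→south) -> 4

-- maze.move(dir→south) -> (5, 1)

-- maze.sense(dir→west) -> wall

-- maze.sense(dir→east) -> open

-- stack.push(x→east) -> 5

-- maze.move(dir→east) -> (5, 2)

-- maze.sense(dir→east) -> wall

-- maze.sense(dir→south) -> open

-- stack.push(x→south) -> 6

-- maze.move(dir→south) -> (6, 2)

-- maze.sense(dir→west) -> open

-- stack.push(x→west) -> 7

-- maze.move(dir→west) -> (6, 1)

-- maze.sense(dir→west) -> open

-- stack.push(x→west) -> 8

-- maze.move(dir→west) -> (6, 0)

-- maze.sense(dir→south) -> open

-- stack.push(x→south) -> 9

-- maze.move(dir→south) -> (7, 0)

-- maze.sense(dir→east) -> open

-- stack.push(x→east) -> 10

-- maze.move(dir→east) -> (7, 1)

-- maze.sense(dir→east) -> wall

-- stack.pop() -> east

-- maze.move(dir→west) -> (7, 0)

-- stack.pop() -> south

-- maze.move(dir→north) -> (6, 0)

-- stack.pop() -> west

-- maze.move(dir→east) -> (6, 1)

-- stack.pop() -> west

-- maze.move(dir→east) -> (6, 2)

-- maze.sense(dir→east) -> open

-- stack.push(x→east) -> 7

-- maze.move(dir→east) -> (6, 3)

-- maze.sense(dir→east) -> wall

-- maze.sense(dir→south) -> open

-- stack.push(x→south) -> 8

-- maze.move(dir→south) -> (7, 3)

-- maze.sense(dir→east) -> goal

-- maze.move(dir→east) -> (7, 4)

Answer: (7, 4)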